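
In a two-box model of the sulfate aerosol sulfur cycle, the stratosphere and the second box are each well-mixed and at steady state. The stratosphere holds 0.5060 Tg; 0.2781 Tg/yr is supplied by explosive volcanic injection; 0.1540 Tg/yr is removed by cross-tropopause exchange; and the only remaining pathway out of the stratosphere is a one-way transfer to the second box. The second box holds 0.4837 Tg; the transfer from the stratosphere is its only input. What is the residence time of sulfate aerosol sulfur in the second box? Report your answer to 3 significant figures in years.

Balance the stratosphere: ΣF_in = 0.27810 Tg/yr.
Transfer to the second box = ΣF_in − (0.1540) = 0.12410 Tg/yr.
At steady state the output of the second box equals its input, 0.12410 Tg/yr.
τ = M / F = 0.4837 / 0.12410 = 3.898 yr.

3.90 yr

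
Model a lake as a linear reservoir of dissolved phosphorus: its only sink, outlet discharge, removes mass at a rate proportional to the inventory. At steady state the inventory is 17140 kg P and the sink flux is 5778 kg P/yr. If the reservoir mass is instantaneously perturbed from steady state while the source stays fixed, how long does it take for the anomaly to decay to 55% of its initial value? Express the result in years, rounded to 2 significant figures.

1.8 yr

For a linear reservoir the anomaly decays as exp(−t/τ) with τ = M/F = 17140/5778 = 2.966 yr.
exp(−t/τ) = 0.55 ⇒ t = −τ ln(0.55) = 2.966 × 0.5978 = 1.773 yr.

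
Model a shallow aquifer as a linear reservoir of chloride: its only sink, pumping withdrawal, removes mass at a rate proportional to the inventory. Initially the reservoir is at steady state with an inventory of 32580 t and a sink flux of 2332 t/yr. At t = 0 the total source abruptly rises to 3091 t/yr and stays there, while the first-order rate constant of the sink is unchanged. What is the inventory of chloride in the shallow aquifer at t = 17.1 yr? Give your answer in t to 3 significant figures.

τ = M₀/F₀ = 32580/2332 = 13.97 yr; rate constant k = 1/τ.
New steady state M_∞ = F₁/k = F₁·τ = 3091 × 13.97 = 43184 t.
M(t) = M_∞ + (M₀ − M_∞)·e^(−t/τ); t/τ = 17.1/13.97 = 1.224, so e^(−t/τ) = 0.2941.
M(t) = 43184 − 10600 × 0.2941 = 40066 t.

40100 t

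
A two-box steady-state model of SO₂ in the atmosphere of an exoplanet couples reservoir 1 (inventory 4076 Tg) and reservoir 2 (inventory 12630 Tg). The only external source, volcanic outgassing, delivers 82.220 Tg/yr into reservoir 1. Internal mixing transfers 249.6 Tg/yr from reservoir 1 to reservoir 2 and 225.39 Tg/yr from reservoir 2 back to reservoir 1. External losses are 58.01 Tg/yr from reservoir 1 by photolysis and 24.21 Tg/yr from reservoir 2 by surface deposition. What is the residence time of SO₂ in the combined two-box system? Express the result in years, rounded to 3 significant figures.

For the system as a whole, the A↔B exchange is internal and contributes nothing to the throughput; only the external sinks remove mass.
M_total = 4076 + 12630 = 16706 Tg.
ΣF_external_out = 58.01 + 24.21 = 82.220 Tg/yr.
τ = M_total / ΣF_ext = 16706 / 82.220 = 203.2 yr.

203 yr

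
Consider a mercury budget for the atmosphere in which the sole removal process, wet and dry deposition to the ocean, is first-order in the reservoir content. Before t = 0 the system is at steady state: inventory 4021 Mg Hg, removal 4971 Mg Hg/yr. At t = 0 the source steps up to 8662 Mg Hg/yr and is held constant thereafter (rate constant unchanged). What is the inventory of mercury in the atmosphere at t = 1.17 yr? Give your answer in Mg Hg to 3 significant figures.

The sink rate constant is k = F₀/M₀ = 4971/4021 = 1.236 yr⁻¹.
Solving dM/dt = F₁ − kM with M(0) = M₀ gives M(t) = F₁/k + (M₀ − F₁/k)·e^(−kt).
F₁/k = 8662/1.236 = 7006.6 Mg Hg; kt = 1.236 × 1.17 = 1.446, e^(−kt) = 0.2354.
M(1.17) = 7006.6 + (4021 − 7006.6) × 0.2354 = 7006.6 − 702.8 = 6303.8 Mg Hg.

6300 Mg Hg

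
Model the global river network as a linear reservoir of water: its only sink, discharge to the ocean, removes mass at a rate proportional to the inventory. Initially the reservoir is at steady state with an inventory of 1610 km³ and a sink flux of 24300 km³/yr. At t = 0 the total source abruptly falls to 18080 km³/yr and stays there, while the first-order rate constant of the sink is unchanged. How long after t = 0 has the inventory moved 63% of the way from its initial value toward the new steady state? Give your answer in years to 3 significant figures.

0.0659 yr

τ = M₀/F₀ = 1610/24300 = 0.06626 yr.
The remaining gap fraction is e^(−t/τ); 63% covered ⇒ e^(−t/τ) = 0.370.
t = −τ ln(0.370) = 0.06626 × 0.9943 = 0.06587 yr.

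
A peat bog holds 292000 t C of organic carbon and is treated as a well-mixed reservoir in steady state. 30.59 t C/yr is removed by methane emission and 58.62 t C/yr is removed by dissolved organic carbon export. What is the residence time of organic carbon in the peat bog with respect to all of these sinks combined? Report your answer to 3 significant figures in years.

Total removal flux = 30.59 + 58.62 = 89.210 t C/yr.
τ = M / ΣF_out = 292000 / 89.210 = 3273 yr.

3270 yr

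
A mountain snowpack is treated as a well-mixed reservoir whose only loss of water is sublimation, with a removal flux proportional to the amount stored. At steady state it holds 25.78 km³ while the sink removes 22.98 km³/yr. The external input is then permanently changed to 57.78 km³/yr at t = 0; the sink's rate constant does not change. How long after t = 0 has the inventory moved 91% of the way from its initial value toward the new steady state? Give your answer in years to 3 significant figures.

2.70 yr

τ = M₀/F₀ = 25.78/22.98 = 1.122 yr.
The remaining gap fraction is e^(−t/τ); 91% covered ⇒ e^(−t/τ) = 0.0900.
t = −τ ln(0.0900) = 1.122 × 2.408 = 2.701 yr.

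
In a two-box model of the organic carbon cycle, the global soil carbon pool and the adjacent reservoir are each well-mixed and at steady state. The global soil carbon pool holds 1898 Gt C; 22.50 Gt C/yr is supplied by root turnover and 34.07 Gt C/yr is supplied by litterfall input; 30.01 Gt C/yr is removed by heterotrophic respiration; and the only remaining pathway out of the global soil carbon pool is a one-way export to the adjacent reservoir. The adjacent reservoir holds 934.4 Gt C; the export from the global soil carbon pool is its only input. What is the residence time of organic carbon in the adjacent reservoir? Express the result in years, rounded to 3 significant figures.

Balance the global soil carbon pool: ΣF_in = 22.50 + 34.07 = 56.570 Gt C/yr.
Export to the adjacent reservoir = ΣF_in − (30.01) = 26.560 Gt C/yr.
At steady state the output of the adjacent reservoir equals its input, 26.560 Gt C/yr.
τ = M / F = 934.4 / 26.560 = 35.18 yr.

35.2 yr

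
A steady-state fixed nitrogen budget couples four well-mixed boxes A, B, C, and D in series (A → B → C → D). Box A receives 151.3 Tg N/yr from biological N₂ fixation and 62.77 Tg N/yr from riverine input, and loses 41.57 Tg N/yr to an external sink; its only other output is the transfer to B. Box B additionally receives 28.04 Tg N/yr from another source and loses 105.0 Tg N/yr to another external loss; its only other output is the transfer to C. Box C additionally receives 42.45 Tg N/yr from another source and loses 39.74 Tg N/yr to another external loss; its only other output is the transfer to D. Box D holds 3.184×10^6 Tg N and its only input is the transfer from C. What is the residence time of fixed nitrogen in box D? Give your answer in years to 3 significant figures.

32400 yr

Box A: F(A→B) = (151.3 + 62.77) − 41.57 = 172.50 Tg N/yr.
Box B: F(B→C) = (172.50 + 28.04) − 105.0 = 95.540 Tg N/yr.
Box C: F(C→D) = (95.540 + 42.45) − 39.74 = 98.250 Tg N/yr.
Box D throughput = its input = 98.250 Tg N/yr; τ = 3.184×10^6 / 98.250 = 32410 yr.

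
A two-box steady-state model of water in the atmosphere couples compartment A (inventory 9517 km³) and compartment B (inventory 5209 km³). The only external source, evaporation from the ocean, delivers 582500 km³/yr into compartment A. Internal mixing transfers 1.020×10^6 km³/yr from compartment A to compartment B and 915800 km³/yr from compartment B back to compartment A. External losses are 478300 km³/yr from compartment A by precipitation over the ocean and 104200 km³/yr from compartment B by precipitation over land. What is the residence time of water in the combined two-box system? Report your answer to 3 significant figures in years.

Treat the two boxes together as one reservoir: the mixing fluxes between them are internal recycling, so τ = ΣM / Σ(external losses).
M_total = 9517 + 5209 = 14726 km³.
ΣF_external_out = 478300 + 104200 = 582500 km³/yr.
τ = M_total / ΣF_ext = 14726 / 582500 = 0.02528 yr.

0.0253 yr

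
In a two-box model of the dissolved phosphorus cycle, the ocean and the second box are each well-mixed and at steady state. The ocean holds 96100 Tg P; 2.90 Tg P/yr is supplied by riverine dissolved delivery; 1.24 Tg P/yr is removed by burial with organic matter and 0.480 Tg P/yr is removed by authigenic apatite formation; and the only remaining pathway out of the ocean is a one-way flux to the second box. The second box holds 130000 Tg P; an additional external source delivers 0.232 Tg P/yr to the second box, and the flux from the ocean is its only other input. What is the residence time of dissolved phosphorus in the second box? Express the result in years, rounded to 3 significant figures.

Balance the ocean: ΣF_in = 2.9000 Tg P/yr.
Flux to the second box = ΣF_in − (1.24 + 0.480) = 1.1800 Tg P/yr.
Total input to the second box = 1.1800 + 0.232 = 1.4120 Tg P/yr; at steady state this equals its total output.
τ = M / F = 130000 / 1.4120 = 92070 yr.

92100 yr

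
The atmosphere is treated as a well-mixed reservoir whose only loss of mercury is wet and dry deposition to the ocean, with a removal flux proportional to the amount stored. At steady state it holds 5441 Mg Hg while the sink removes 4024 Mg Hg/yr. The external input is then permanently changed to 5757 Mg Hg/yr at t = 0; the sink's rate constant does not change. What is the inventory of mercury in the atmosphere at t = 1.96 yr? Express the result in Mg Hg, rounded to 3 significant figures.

7230 Mg Hg

τ = M₀/F₀ = 5441/4024 = 1.352 yr; rate constant k = 1/τ.
New steady state M_∞ = F₁/k = F₁·τ = 5757 × 1.352 = 7784.3 Mg Hg.
M(t) = M_∞ + (M₀ − M_∞)·e^(−t/τ); t/τ = 1.96/1.352 = 1.450, so e^(−t/τ) = 0.2347.
M(t) = 7784.3 − 2343 × 0.2347 = 7234.4 Mg Hg.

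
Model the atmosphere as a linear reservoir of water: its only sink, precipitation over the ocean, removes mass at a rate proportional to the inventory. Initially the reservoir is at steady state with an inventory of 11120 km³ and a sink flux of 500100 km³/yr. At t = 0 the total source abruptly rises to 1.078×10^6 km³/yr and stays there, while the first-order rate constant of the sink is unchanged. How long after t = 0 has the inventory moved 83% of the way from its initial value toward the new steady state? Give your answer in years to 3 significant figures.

τ = M₀/F₀ = 11120/500100 = 0.02224 yr.
The remaining gap fraction is e^(−t/τ); 83% covered ⇒ e^(−t/τ) = 0.170.
t = −τ ln(0.170) = 0.02224 × 1.772 = 0.03940 yr.

0.0394 yr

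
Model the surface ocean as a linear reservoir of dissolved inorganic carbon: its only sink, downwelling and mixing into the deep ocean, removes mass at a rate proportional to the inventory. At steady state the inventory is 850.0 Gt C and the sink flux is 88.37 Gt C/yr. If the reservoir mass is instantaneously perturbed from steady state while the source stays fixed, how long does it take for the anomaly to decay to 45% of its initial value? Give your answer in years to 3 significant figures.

For a linear reservoir the anomaly decays as exp(−t/τ) with τ = M/F = 850.0/88.37 = 9.619 yr.
exp(−t/τ) = 0.45 ⇒ t = −τ ln(0.45) = 9.619 × 0.7985 = 7.681 yr.

7.68 yr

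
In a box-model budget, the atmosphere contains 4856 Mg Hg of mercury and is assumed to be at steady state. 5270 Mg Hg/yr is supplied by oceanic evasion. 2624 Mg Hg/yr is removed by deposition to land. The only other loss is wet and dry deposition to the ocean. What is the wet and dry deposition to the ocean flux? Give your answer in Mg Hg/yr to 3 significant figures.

2650 Mg Hg/yr

At steady state ΣF_in = ΣF_out.
ΣF_in = 5270.0 Mg Hg/yr.
Wet and dry deposition to the ocean flux = ΣF_in − (2624) = 5270.0 − 2624 = 2646 Mg Hg/yr.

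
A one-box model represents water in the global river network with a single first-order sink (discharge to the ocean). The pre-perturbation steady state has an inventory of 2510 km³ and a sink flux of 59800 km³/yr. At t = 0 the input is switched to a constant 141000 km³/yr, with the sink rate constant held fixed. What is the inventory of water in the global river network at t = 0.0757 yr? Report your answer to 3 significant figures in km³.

5360 km³

Residence time τ = M₀/F₀ = 0.04197 yr. The eventual steady state is M_∞ = M₀·(F₁/F₀) = 2510 × 141000/59800 = 5918.2 km³.
The anomaly ΔM(t) = M(t) − M_∞ decays as ΔM₀·e^(−t/τ) with ΔM₀ = 2510 − 5918.2 = −3408 km³.
At t = 0.0757 yr, e^(−t/τ) = e^(−1.804) = 0.1647, so ΔM = −561.4 km³ and M = 5918.2 − 561.4 = 5356.8 km³.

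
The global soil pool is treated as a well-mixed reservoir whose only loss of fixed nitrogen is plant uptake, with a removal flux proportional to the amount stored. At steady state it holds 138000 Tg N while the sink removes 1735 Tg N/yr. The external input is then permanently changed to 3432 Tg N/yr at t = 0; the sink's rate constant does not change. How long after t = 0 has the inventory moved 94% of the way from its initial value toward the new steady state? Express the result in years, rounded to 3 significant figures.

224 yr

τ = M₀/F₀ = 138000/1735 = 79.54 yr.
The remaining gap fraction is e^(−t/τ); 94% covered ⇒ e^(−t/τ) = 0.0600.
t = −τ ln(0.0600) = 79.54 × 2.813 = 223.8 yr.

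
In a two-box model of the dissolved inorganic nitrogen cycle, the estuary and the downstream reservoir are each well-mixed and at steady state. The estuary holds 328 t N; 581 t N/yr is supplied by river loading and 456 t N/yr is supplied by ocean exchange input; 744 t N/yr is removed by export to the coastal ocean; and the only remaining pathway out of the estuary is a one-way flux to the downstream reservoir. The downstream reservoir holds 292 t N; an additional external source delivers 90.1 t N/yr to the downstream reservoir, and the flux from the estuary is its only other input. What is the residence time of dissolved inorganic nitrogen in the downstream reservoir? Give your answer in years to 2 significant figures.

0.76 yr

Balance the estuary: ΣF_in = 581 + 456 = 1037.0 t N/yr.
Flux to the downstream reservoir = ΣF_in − (744) = 293.00 t N/yr.
Total input to the downstream reservoir = 293.00 + 90.1 = 383.10 t N/yr; at steady state this equals its total output.
τ = M / F = 292 / 383.10 = 0.7622 yr.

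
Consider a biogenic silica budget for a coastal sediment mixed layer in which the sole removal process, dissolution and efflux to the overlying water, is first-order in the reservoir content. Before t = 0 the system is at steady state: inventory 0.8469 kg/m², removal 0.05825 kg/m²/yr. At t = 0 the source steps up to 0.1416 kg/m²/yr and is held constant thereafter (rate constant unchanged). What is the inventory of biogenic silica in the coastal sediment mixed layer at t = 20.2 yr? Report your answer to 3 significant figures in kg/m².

1.76 kg/m²

Residence time τ = M₀/F₀ = 14.54 yr. The eventual steady state is M_∞ = M₀·(F₁/F₀) = 0.8469 × 0.1416/0.05825 = 2.0587 kg/m².
The anomaly ΔM(t) = M(t) − M_∞ decays as ΔM₀·e^(−t/τ) with ΔM₀ = 0.8469 − 2.0587 = −1.212 kg/m².
At t = 20.2 yr, e^(−t/τ) = e^(−1.389) = 0.2492, so ΔM = −0.3020 kg/m² and M = 2.0587 − 0.3020 = 1.7567 kg/m².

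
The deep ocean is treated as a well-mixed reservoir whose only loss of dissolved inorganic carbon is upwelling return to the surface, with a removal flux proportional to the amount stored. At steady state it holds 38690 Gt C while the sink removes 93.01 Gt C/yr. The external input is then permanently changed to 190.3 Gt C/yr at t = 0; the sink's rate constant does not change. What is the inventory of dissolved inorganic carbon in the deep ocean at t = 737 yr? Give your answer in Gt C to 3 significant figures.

The sink rate constant is k = F₀/M₀ = 93.01/38690 = 0.002404 yr⁻¹.
Solving dM/dt = F₁ − kM with M(0) = M₀ gives M(t) = F₁/k + (M₀ − F₁/k)·e^(−kt).
F₁/k = 190.3/0.002404 = 79160 Gt C; kt = 0.002404 × 737 = 1.772, e^(−kt) = 0.1700.
M(737) = 79160 + (38690 − 79160) × 0.1700 = 79160 − 6882 = 72279 Gt C.

72300 Gt C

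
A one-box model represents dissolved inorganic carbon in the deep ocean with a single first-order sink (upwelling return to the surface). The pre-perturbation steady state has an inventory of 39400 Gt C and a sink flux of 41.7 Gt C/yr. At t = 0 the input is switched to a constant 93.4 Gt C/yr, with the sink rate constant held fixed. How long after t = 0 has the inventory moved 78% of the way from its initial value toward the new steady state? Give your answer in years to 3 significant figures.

τ = M₀/F₀ = 39400/41.7 = 944.8 yr.
The remaining gap fraction is e^(−t/τ); 78% covered ⇒ e^(−t/τ) = 0.220.
t = −τ ln(0.220) = 944.8 × 1.514 = 1431 yr.

1430 yr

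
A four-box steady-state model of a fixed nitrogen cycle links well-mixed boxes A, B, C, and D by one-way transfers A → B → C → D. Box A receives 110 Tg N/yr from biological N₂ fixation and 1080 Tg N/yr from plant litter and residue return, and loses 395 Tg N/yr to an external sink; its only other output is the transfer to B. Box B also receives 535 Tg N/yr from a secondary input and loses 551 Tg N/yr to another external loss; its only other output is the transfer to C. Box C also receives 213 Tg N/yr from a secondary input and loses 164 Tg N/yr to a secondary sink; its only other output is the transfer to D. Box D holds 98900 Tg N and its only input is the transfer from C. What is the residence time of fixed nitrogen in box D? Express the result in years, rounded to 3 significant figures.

119 yr

Box A: F(A→B) = (110 + 1080) − 395 = 795.00 Tg N/yr.
Box B: F(B→C) = (795.00 + 535) − 551 = 779.00 Tg N/yr.
Box C: F(C→D) = (779.00 + 213) − 164 = 828.00 Tg N/yr.
Box D throughput = its input = 828.00 Tg N/yr; τ = 98900 / 828.00 = 119.4 yr.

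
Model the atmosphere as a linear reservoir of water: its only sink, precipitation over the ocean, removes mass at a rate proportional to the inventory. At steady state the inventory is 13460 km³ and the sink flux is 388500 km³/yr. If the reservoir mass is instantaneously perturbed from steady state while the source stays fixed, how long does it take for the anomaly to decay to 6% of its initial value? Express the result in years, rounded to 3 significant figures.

0.0975 yr

For a linear reservoir the anomaly decays as exp(−t/τ) with τ = M/F = 13460/388500 = 0.03465 yr.
exp(−t/τ) = 0.06 ⇒ t = −τ ln(0.06) = 0.03465 × 2.813 = 0.09747 yr.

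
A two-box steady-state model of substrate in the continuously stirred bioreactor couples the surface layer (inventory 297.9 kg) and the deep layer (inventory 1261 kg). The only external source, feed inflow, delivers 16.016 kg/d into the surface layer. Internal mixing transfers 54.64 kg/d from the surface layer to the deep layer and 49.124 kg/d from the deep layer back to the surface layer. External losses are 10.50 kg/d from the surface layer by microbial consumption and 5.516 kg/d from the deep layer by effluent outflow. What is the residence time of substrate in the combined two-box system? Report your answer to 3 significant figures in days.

97.3 d

For the system as a whole, the A↔B exchange is internal and contributes nothing to the throughput; only the external sinks remove mass.
M_total = 297.9 + 1261 = 1558.9 kg.
ΣF_external_out = 10.50 + 5.516 = 16.016 kg/d.
τ = M_total / ΣF_ext = 1558.9 / 16.016 = 97.33 d.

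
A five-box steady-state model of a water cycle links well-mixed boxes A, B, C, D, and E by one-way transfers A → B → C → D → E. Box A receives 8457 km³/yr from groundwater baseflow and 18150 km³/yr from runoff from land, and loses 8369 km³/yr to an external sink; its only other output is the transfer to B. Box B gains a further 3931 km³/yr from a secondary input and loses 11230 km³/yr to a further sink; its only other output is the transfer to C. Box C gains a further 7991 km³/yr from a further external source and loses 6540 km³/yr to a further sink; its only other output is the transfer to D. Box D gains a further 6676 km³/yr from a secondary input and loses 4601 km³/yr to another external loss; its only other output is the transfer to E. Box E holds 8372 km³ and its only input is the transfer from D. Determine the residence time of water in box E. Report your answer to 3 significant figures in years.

Box A: F(A→B) = (8457 + 18150) − 8369 = 18238 km³/yr.
Box B: F(B→C) = (18238 + 3931) − 11230 = 10939 km³/yr.
Box C: F(C→D) = (10939 + 7991) − 6540 = 12390 km³/yr.
Box D: F(D→E) = (12390 + 6676) − 4601 = 14465 km³/yr.
Box E throughput = its input = 14465 km³/yr; τ = 8372 / 14465 = 0.5788 yr.

0.579 yr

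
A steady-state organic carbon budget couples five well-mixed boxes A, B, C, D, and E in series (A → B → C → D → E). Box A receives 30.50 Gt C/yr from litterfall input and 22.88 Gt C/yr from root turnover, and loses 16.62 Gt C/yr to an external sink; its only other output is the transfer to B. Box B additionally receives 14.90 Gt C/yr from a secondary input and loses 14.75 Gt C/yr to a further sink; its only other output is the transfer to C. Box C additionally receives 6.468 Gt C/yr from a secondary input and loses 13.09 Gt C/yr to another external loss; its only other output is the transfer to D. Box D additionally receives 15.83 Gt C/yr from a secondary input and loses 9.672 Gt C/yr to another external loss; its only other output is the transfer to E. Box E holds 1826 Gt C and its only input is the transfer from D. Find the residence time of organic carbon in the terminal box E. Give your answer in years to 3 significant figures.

50.1 yr

Box A: F(A→B) = (30.50 + 22.88) − 16.62 = 36.760 Gt C/yr.
Box B: F(B→C) = (36.760 + 14.90) − 14.75 = 36.910 Gt C/yr.
Box C: F(C→D) = (36.910 + 6.468) − 13.09 = 30.288 Gt C/yr.
Box D: F(D→E) = (30.288 + 15.83) − 9.672 = 36.446 Gt C/yr.
Box E throughput = its input = 36.446 Gt C/yr; τ = 1826 / 36.446 = 50.10 yr.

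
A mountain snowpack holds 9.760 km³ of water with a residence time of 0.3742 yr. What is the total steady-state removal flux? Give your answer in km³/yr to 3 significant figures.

26.1 km³/yr

F = M / τ = 9.760 / 0.3742 = 26.08 km³/yr.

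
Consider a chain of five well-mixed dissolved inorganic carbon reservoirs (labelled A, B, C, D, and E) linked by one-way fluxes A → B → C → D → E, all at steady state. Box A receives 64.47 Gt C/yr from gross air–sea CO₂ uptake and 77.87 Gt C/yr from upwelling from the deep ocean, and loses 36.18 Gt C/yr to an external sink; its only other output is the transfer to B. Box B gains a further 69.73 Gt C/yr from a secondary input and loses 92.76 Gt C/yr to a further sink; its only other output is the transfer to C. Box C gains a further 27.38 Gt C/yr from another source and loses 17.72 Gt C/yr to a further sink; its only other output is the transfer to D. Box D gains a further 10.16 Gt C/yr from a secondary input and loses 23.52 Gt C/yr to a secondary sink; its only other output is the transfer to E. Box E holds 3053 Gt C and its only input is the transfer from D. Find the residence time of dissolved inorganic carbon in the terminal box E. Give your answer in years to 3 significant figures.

38.4 yr

Box A: F(A→B) = (64.47 + 77.87) − 36.18 = 106.16 Gt C/yr.
Box B: F(B→C) = (106.16 + 69.73) − 92.76 = 83.130 Gt C/yr.
Box C: F(C→D) = (83.130 + 27.38) − 17.72 = 92.790 Gt C/yr.
Box D: F(D→E) = (92.790 + 10.16) − 23.52 = 79.430 Gt C/yr.
Box E throughput = its input = 79.430 Gt C/yr; τ = 3053 / 79.430 = 38.44 yr.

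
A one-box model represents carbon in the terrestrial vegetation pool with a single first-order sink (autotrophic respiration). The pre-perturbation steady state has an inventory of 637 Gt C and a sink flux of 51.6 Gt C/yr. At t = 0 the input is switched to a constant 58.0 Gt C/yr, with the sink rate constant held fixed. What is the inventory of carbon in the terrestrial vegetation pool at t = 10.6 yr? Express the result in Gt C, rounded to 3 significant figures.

The sink rate constant is k = F₀/M₀ = 51.6/637 = 0.08100 yr⁻¹.
Solving dM/dt = F₁ − kM with M(0) = M₀ gives M(t) = F₁/k + (M₀ − F₁/k)·e^(−kt).
F₁/k = 58.0/0.08100 = 716.01 Gt C; kt = 0.08100 × 10.6 = 0.8586, e^(−kt) = 0.4237.
M(10.6) = 716.01 + (637 − 716.01) × 0.4237 = 716.01 − 33.48 = 682.53 Gt C.

683 Gt C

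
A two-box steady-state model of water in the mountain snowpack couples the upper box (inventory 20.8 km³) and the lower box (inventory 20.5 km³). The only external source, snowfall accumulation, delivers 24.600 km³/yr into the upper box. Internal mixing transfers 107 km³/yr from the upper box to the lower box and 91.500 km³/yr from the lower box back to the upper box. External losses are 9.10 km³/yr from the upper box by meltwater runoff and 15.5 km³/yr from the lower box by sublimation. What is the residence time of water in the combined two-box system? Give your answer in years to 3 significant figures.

For the system as a whole, the A↔B exchange is internal and contributes nothing to the throughput; only the external sinks remove mass.
M_total = 20.8 + 20.5 = 41.300 km³.
ΣF_external_out = 9.10 + 15.5 = 24.600 km³/yr.
τ = M_total / ΣF_ext = 41.300 / 24.600 = 1.679 yr.

1.68 yr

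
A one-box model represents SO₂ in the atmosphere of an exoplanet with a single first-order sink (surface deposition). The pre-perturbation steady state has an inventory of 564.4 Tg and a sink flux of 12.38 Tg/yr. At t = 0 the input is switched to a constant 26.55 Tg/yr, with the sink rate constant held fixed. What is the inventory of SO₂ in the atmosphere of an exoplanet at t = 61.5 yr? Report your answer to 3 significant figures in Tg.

1040 Tg

The sink rate constant is k = F₀/M₀ = 12.38/564.4 = 0.02193 yr⁻¹.
Solving dM/dt = F₁ − kM with M(0) = M₀ gives M(t) = F₁/k + (M₀ − F₁/k)·e^(−kt).
F₁/k = 26.55/0.02193 = 1210.4 Tg; kt = 0.02193 × 61.5 = 1.349, e^(−kt) = 0.2595.
M(61.5) = 1210.4 + (564.4 − 1210.4) × 0.2595 = 1210.4 − 167.6 = 1042.8 Tg.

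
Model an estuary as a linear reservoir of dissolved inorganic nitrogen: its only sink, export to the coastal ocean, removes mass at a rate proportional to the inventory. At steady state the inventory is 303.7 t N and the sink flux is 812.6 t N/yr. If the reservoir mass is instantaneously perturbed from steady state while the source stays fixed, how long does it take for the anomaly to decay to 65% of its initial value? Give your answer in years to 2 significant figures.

0.16 yr

For a linear reservoir the anomaly decays as exp(−t/τ) with τ = M/F = 303.7/812.6 = 0.3737 yr.
exp(−t/τ) = 0.65 ⇒ t = −τ ln(0.65) = 0.3737 × 0.4308 = 0.1610 yr.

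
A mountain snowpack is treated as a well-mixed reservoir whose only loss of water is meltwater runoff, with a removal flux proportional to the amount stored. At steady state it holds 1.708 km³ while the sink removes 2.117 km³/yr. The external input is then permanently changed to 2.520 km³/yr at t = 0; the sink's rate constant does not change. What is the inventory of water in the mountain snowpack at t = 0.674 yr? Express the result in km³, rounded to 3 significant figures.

The sink rate constant is k = F₀/M₀ = 2.117/1.708 = 1.239 yr⁻¹.
Solving dM/dt = F₁ − kM with M(0) = M₀ gives M(t) = F₁/k + (M₀ − F₁/k)·e^(−kt).
F₁/k = 2.520/1.239 = 2.0331 km³; kt = 1.239 × 0.674 = 0.8354, e^(−kt) = 0.4337.
M(0.674) = 2.0331 + (1.708 − 2.0331) × 0.4337 = 2.0331 − 0.1410 = 1.8921 km³.

1.89 km³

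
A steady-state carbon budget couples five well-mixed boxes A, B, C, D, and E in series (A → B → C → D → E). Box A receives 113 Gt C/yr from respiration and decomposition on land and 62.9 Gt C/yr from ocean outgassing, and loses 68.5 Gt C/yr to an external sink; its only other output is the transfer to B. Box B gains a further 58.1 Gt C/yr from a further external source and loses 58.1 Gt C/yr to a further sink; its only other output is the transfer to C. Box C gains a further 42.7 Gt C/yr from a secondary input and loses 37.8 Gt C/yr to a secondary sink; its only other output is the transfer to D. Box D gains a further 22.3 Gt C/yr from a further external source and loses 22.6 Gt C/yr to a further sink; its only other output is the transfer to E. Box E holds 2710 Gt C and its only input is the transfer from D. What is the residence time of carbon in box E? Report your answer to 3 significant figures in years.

Box A: F(A→B) = (113 + 62.9) − 68.5 = 107.40 Gt C/yr.
Box B: F(B→C) = (107.40 + 58.1) − 58.1 = 107.40 Gt C/yr.
Box C: F(C→D) = (107.40 + 42.7) − 37.8 = 112.30 Gt C/yr.
Box D: F(D→E) = (112.30 + 22.3) − 22.6 = 112.00 Gt C/yr.
Box E throughput = its input = 112.00 Gt C/yr; τ = 2710 / 112.00 = 24.20 yr.

24.2 yr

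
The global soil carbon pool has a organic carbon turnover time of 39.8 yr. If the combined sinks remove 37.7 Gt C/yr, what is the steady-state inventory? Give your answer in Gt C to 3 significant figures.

1500 Gt C

τ = M/F ⇒ M = τ × F = 39.8 × 37.7 = 1500 Gt C.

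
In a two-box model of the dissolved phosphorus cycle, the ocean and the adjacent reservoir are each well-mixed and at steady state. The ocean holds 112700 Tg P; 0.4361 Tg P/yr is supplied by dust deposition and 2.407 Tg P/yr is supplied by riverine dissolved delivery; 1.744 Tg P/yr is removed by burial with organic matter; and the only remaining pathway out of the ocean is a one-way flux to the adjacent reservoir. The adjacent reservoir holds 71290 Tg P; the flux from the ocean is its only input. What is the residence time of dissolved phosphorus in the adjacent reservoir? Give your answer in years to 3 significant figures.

64900 yr

Balance the ocean: ΣF_in = 0.4361 + 2.407 = 2.8431 Tg P/yr.
Flux to the adjacent reservoir = ΣF_in − (1.744) = 1.0991 Tg P/yr.
At steady state the output of the adjacent reservoir equals its input, 1.0991 Tg P/yr.
τ = M / F = 71290 / 1.0991 = 64860 yr.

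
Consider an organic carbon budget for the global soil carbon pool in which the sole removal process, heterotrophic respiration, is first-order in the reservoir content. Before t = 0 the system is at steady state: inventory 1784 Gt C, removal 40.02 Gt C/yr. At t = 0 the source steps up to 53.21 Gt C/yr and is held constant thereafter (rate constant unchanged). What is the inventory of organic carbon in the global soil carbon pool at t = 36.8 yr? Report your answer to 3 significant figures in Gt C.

2110 Gt C

τ = M₀/F₀ = 1784/40.02 = 44.58 yr; rate constant k = 1/τ.
New steady state M_∞ = F₁/k = F₁·τ = 53.21 × 44.58 = 2372.0 Gt C.
M(t) = M_∞ + (M₀ − M_∞)·e^(−t/τ); t/τ = 36.8/44.58 = 0.8255, so e^(−t/τ) = 0.4380.
M(t) = 2372.0 − 588.0 × 0.4380 = 2114.4 Gt C.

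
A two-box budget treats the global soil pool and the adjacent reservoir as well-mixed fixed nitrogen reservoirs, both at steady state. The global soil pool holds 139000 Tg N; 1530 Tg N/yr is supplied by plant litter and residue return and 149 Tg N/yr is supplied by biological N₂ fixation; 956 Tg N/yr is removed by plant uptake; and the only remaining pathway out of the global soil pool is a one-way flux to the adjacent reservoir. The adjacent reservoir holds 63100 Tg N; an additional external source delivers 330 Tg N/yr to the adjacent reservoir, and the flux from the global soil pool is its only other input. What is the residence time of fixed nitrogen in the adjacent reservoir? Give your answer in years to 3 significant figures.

Balance the global soil pool: ΣF_in = 1530 + 149 = 1679.0 Tg N/yr.
Flux to the adjacent reservoir = ΣF_in − (956) = 723.00 Tg N/yr.
Total input to the adjacent reservoir = 723.00 + 330 = 1053.0 Tg N/yr; at steady state this equals its total output.
τ = M / F = 63100 / 1053.0 = 59.92 yr.

59.9 yr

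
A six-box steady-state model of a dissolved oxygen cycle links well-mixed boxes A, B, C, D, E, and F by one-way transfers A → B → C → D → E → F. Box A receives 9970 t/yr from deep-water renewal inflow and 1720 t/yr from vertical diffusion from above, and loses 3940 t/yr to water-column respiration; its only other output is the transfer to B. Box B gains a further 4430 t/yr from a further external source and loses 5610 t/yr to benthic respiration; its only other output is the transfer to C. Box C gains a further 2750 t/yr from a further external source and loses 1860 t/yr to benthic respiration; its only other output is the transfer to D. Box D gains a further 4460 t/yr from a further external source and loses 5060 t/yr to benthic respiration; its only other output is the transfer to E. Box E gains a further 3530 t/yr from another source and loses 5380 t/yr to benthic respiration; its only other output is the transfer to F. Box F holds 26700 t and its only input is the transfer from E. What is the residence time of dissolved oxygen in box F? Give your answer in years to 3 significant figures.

Box A: F(A→B) = (9970 + 1720) − 3940 = 7750.0 t/yr.
Box B: F(B→C) = (7750.0 + 4430) − 5610 = 6570.0 t/yr.
Box C: F(C→D) = (6570.0 + 2750) − 1860 = 7460.0 t/yr.
Box D: F(D→E) = (7460.0 + 4460) − 5060 = 6860.0 t/yr.
Box E: F(E→F) = (6860.0 + 3530) − 5380 = 5010.0 t/yr.
Box F throughput = its input = 5010.0 t/yr; τ = 26700 / 5010.0 = 5.329 yr.

5.33 yr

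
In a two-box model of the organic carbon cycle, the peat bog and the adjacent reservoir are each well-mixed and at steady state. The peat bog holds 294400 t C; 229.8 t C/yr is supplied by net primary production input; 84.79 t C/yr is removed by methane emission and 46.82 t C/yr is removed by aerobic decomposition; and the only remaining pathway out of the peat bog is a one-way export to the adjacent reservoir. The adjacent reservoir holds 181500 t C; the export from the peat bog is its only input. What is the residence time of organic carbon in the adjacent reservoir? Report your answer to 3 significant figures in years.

1850 yr

Balance the peat bog: ΣF_in = 229.80 t C/yr.
Export to the adjacent reservoir = ΣF_in − (84.79 + 46.82) = 98.190 t C/yr.
At steady state the output of the adjacent reservoir equals its input, 98.190 t C/yr.
τ = M / F = 181500 / 98.190 = 1848 yr.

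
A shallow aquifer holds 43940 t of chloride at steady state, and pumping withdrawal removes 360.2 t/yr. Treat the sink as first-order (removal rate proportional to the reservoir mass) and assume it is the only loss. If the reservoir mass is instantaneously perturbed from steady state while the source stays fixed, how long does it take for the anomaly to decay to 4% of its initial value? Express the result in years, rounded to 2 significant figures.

390 yr

For a linear reservoir the anomaly decays as exp(−t/τ) with τ = M/F = 43940/360.2 = 122.0 yr.
exp(−t/τ) = 0.04 ⇒ t = −τ ln(0.04) = 122.0 × 3.219 = 392.7 yr.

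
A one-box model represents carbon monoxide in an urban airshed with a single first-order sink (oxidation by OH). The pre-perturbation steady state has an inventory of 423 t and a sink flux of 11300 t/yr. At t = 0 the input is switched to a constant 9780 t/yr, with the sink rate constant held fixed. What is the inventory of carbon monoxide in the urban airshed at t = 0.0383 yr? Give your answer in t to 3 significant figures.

387 t

τ = M₀/F₀ = 423/11300 = 0.03743 yr; rate constant k = 1/τ.
New steady state M_∞ = F₁/k = F₁·τ = 9780 × 0.03743 = 366.10 t.
M(t) = M_∞ + (M₀ − M_∞)·e^(−t/τ); t/τ = 0.0383/0.03743 = 1.023, so e^(−t/τ) = 0.3595.
M(t) = 366.10 + 56.90 × 0.3595 = 386.55 t.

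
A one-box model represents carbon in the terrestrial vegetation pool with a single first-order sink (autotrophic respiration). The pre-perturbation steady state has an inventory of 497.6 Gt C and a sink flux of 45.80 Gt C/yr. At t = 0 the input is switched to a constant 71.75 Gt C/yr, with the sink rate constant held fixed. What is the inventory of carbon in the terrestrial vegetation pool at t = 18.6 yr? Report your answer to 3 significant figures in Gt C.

729 Gt C

τ = M₀/F₀ = 497.6/45.80 = 10.86 yr; rate constant k = 1/τ.
New steady state M_∞ = F₁/k = F₁·τ = 71.75 × 10.86 = 779.54 Gt C.
M(t) = M_∞ + (M₀ − M_∞)·e^(−t/τ); t/τ = 18.6/10.86 = 1.712, so e^(−t/τ) = 0.1805.
M(t) = 779.54 − 281.9 × 0.1805 = 728.65 Gt C.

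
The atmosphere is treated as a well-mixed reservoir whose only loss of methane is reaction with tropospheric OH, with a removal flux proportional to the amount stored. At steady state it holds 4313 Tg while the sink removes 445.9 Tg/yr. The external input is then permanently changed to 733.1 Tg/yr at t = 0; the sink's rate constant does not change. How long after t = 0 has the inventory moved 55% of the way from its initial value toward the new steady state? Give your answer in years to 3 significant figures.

τ = M₀/F₀ = 4313/445.9 = 9.673 yr.
The remaining gap fraction is e^(−t/τ); 55% covered ⇒ e^(−t/τ) = 0.450.
t = −τ ln(0.450) = 9.673 × 0.7985 = 7.724 yr.

7.72 yr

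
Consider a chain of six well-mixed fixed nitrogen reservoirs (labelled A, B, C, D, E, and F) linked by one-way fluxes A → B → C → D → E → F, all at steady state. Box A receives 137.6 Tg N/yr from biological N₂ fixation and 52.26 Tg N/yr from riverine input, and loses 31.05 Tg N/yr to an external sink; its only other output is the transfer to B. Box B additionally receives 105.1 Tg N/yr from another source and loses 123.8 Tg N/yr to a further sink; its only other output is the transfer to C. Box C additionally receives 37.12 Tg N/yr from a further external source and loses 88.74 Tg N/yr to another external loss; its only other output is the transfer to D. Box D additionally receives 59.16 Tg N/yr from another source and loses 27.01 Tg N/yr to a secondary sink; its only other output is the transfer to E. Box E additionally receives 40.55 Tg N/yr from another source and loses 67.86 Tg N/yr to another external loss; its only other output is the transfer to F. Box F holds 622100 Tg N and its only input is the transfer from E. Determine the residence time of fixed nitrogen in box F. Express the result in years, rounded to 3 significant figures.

6670 yr

Box A: F(A→B) = (137.6 + 52.26) − 31.05 = 158.81 Tg N/yr.
Box B: F(B→C) = (158.81 + 105.1) − 123.8 = 140.11 Tg N/yr.
Box C: F(C→D) = (140.11 + 37.12) − 88.74 = 88.490 Tg N/yr.
Box D: F(D→E) = (88.490 + 59.16) − 27.01 = 120.64 Tg N/yr.
Box E: F(E→F) = (120.64 + 40.55) − 67.86 = 93.330 Tg N/yr.
Box F throughput = its input = 93.330 Tg N/yr; τ = 622100 / 93.330 = 6666 yr.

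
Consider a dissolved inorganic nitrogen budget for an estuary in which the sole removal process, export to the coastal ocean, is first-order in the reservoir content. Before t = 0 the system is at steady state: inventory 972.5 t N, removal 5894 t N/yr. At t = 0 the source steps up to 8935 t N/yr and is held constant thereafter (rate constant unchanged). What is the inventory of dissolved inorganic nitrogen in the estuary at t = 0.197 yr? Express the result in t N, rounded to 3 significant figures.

The sink rate constant is k = F₀/M₀ = 5894/972.5 = 6.061 yr⁻¹.
Solving dM/dt = F₁ − kM with M(0) = M₀ gives M(t) = F₁/k + (M₀ − F₁/k)·e^(−kt).
F₁/k = 8935/6.061 = 1474.3 t N; kt = 6.061 × 0.197 = 1.194, e^(−kt) = 0.3030.
M(0.197) = 1474.3 + (972.5 − 1474.3) × 0.3030 = 1474.3 − 152.0 = 1322.2 t N.

1320 t N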